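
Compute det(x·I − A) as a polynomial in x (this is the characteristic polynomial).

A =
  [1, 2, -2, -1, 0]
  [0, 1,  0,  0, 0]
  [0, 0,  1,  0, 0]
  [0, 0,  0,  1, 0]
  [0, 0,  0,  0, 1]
x^5 - 5*x^4 + 10*x^3 - 10*x^2 + 5*x - 1

Expanding det(x·I − A) (e.g. by cofactor expansion or by noting that A is similar to its Jordan form J, which has the same characteristic polynomial as A) gives
  χ_A(x) = x^5 - 5*x^4 + 10*x^3 - 10*x^2 + 5*x - 1
which factors as (x - 1)^5. The eigenvalues (with algebraic multiplicities) are λ = 1 with multiplicity 5.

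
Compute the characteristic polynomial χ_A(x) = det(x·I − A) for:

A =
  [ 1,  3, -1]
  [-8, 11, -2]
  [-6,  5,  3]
x^3 - 15*x^2 + 75*x - 125

Expanding det(x·I − A) (e.g. by cofactor expansion or by noting that A is similar to its Jordan form J, which has the same characteristic polynomial as A) gives
  χ_A(x) = x^3 - 15*x^2 + 75*x - 125
which factors as (x - 5)^3. The eigenvalues (with algebraic multiplicities) are λ = 5 with multiplicity 3.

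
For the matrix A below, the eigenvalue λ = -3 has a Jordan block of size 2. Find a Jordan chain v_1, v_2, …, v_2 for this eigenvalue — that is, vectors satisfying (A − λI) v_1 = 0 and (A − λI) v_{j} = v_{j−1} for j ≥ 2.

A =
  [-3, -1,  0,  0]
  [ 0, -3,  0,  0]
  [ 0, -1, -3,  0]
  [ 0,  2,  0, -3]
A Jordan chain for λ = -3 of length 2:
v_1 = (-1, 0, -1, 2)ᵀ
v_2 = (0, 1, 0, 0)ᵀ

Let N = A − (-3)·I. We want v_2 with N^2 v_2 = 0 but N^1 v_2 ≠ 0; then v_{j-1} := N · v_j for j = 2, …, 2.

Pick v_2 = (0, 1, 0, 0)ᵀ.
Then v_1 = N · v_2 = (-1, 0, -1, 2)ᵀ.

Sanity check: (A − (-3)·I) v_1 = (0, 0, 0, 0)ᵀ = 0. ✓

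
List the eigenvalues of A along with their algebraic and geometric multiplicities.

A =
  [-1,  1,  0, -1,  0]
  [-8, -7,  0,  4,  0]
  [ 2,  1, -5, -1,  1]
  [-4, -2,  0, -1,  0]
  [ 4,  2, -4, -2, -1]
λ = -3: alg = 5, geom = 3

Step 1 — factor the characteristic polynomial to read off the algebraic multiplicities:
  χ_A(x) = (x + 3)^5

Step 2 — compute geometric multiplicities via the rank-nullity identity g(λ) = n − rank(A − λI):
  rank(A − (-3)·I) = 2, so dim ker(A − (-3)·I) = n − 2 = 3

Summary:
  λ = -3: algebraic multiplicity = 5, geometric multiplicity = 3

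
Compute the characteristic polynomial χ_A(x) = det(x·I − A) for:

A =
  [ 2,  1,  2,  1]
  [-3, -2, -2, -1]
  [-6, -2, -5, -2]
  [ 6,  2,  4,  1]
x^4 + 4*x^3 + 6*x^2 + 4*x + 1

Expanding det(x·I − A) (e.g. by cofactor expansion or by noting that A is similar to its Jordan form J, which has the same characteristic polynomial as A) gives
  χ_A(x) = x^4 + 4*x^3 + 6*x^2 + 4*x + 1
which factors as (x + 1)^4. The eigenvalues (with algebraic multiplicities) are λ = -1 with multiplicity 4.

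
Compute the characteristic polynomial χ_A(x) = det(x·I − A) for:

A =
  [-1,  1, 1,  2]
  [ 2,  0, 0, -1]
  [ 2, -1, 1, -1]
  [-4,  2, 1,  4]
x^4 - 4*x^3 + 6*x^2 - 4*x + 1

Expanding det(x·I − A) (e.g. by cofactor expansion or by noting that A is similar to its Jordan form J, which has the same characteristic polynomial as A) gives
  χ_A(x) = x^4 - 4*x^3 + 6*x^2 - 4*x + 1
which factors as (x - 1)^4. The eigenvalues (with algebraic multiplicities) are λ = 1 with multiplicity 4.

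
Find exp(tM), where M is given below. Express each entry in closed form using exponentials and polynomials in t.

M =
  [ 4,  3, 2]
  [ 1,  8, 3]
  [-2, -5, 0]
e^{tM} =
  [-t^2*exp(4*t)/2 + exp(4*t), t^2*exp(4*t) + 3*t*exp(4*t), t^2*exp(4*t)/2 + 2*t*exp(4*t)]
  [-t^2*exp(4*t) + t*exp(4*t), 2*t^2*exp(4*t) + 4*t*exp(4*t) + exp(4*t), t^2*exp(4*t) + 3*t*exp(4*t)]
  [3*t^2*exp(4*t)/2 - 2*t*exp(4*t), -3*t^2*exp(4*t) - 5*t*exp(4*t), -3*t^2*exp(4*t)/2 - 4*t*exp(4*t) + exp(4*t)]

Strategy: write M = P · J · P⁻¹ where J is a Jordan canonical form, so e^{tM} = P · e^{tJ} · P⁻¹, and e^{tJ} can be computed block-by-block.

M has Jordan form
J =
  [4, 1, 0]
  [0, 4, 1]
  [0, 0, 4]
(up to reordering of blocks).

Per-block formulas:
  For a 3×3 Jordan block J_3(4): exp(t · J_3(4)) = e^(4t)·(I + t·N + (t^2/2)·N^2), where N is the 3×3 nilpotent shift.

After assembling e^{tJ} and conjugating by P, we get:

e^{tM} =
  [-t^2*exp(4*t)/2 + exp(4*t), t^2*exp(4*t) + 3*t*exp(4*t), t^2*exp(4*t)/2 + 2*t*exp(4*t)]
  [-t^2*exp(4*t) + t*exp(4*t), 2*t^2*exp(4*t) + 4*t*exp(4*t) + exp(4*t), t^2*exp(4*t) + 3*t*exp(4*t)]
  [3*t^2*exp(4*t)/2 - 2*t*exp(4*t), -3*t^2*exp(4*t) - 5*t*exp(4*t), -3*t^2*exp(4*t)/2 - 4*t*exp(4*t) + exp(4*t)]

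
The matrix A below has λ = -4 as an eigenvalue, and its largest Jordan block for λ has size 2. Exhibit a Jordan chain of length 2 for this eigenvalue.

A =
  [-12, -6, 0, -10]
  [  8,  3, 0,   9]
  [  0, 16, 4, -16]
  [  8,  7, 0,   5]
A Jordan chain for λ = -4 of length 2:
v_1 = (-2, 1, 0, 1)ᵀ
v_2 = (1, -1, 2, 0)ᵀ

Let N = A − (-4)·I. We want v_2 with N^2 v_2 = 0 but N^1 v_2 ≠ 0; then v_{j-1} := N · v_j for j = 2, …, 2.

Pick v_2 = (1, -1, 2, 0)ᵀ.
Then v_1 = N · v_2 = (-2, 1, 0, 1)ᵀ.

Sanity check: (A − (-4)·I) v_1 = (0, 0, 0, 0)ᵀ = 0. ✓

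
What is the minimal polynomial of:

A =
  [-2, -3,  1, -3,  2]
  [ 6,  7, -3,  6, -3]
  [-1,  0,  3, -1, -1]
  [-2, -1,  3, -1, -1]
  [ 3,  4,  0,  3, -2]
x^3 - 3*x^2 + 3*x - 1

The characteristic polynomial is χ_A(x) = (x - 1)^5, so the eigenvalues are known. The minimal polynomial is
  m_A(x) = Π_λ (x − λ)^{k_λ}
where k_λ is the size of the *largest* Jordan block for λ (equivalently, the smallest k with (A − λI)^k v = 0 for every generalised eigenvector v of λ).

  λ = 1: largest Jordan block has size 3, contributing (x − 1)^3

So m_A(x) = (x - 1)^3 = x^3 - 3*x^2 + 3*x - 1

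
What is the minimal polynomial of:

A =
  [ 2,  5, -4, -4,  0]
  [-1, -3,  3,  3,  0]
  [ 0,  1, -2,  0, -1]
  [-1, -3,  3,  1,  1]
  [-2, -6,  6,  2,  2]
x^3

The characteristic polynomial is χ_A(x) = x^5, so the eigenvalues are known. The minimal polynomial is
  m_A(x) = Π_λ (x − λ)^{k_λ}
where k_λ is the size of the *largest* Jordan block for λ (equivalently, the smallest k with (A − λI)^k v = 0 for every generalised eigenvector v of λ).

  λ = 0: largest Jordan block has size 3, contributing (x − 0)^3

So m_A(x) = x^3 = x^3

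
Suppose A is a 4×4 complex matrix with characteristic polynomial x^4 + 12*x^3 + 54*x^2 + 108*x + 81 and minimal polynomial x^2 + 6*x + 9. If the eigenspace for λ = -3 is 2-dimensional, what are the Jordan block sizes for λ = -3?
Block sizes for λ = -3: [2, 2]

Step 1 — from the characteristic polynomial, algebraic multiplicity of λ = -3 is 4. From dim ker(A − (-3)·I) = 2, there are exactly 2 Jordan blocks for λ = -3.
Step 2 — from the minimal polynomial, the factor (x + 3)^2 tells us the largest block for λ = -3 has size 2.
Step 3 — with total size 4, 2 blocks, and largest block 2, the block sizes (in nonincreasing order) are [2, 2].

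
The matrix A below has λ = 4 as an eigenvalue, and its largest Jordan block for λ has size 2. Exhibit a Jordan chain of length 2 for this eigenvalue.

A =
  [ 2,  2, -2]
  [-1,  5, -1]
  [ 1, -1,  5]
A Jordan chain for λ = 4 of length 2:
v_1 = (-2, -1, 1)ᵀ
v_2 = (1, 0, 0)ᵀ

Let N = A − (4)·I. We want v_2 with N^2 v_2 = 0 but N^1 v_2 ≠ 0; then v_{j-1} := N · v_j for j = 2, …, 2.

Pick v_2 = (1, 0, 0)ᵀ.
Then v_1 = N · v_2 = (-2, -1, 1)ᵀ.

Sanity check: (A − (4)·I) v_1 = (0, 0, 0)ᵀ = 0. ✓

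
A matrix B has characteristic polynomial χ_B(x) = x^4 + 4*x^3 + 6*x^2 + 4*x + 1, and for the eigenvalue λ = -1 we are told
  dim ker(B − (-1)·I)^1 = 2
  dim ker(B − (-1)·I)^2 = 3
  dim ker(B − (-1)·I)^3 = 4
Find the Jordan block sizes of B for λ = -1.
Block sizes for λ = -1: [3, 1]

From the dimensions of kernels of powers, the number of Jordan blocks of size at least j is d_j − d_{j−1} where d_j = dim ker(N^j) (with d_0 = 0). Computing the differences gives [2, 1, 1].
The number of blocks of size exactly k is (#blocks of size ≥ k) − (#blocks of size ≥ k + 1), so the partition is: 1 block(s) of size 1, 1 block(s) of size 3.
In nonincreasing order the block sizes are [3, 1].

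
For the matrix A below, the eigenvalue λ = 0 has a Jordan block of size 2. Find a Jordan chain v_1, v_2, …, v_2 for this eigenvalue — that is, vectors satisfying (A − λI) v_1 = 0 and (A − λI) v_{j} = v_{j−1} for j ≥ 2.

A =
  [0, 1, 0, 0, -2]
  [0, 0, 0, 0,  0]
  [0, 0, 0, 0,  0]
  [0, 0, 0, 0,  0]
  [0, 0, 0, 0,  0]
A Jordan chain for λ = 0 of length 2:
v_1 = (1, 0, 0, 0, 0)ᵀ
v_2 = (0, 1, 0, 0, 0)ᵀ

Let N = A − (0)·I. We want v_2 with N^2 v_2 = 0 but N^1 v_2 ≠ 0; then v_{j-1} := N · v_j for j = 2, …, 2.

Pick v_2 = (0, 1, 0, 0, 0)ᵀ.
Then v_1 = N · v_2 = (1, 0, 0, 0, 0)ᵀ.

Sanity check: (A − (0)·I) v_1 = (0, 0, 0, 0, 0)ᵀ = 0. ✓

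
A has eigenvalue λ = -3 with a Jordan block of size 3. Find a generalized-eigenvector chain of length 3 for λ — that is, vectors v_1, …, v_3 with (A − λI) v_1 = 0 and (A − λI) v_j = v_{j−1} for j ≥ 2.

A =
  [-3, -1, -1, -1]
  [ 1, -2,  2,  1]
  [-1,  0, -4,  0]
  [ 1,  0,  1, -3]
A Jordan chain for λ = -3 of length 3:
v_1 = (-1, 0, 1, -1)ᵀ
v_2 = (0, 1, -1, 1)ᵀ
v_3 = (1, 0, 0, 0)ᵀ

Let N = A − (-3)·I. We want v_3 with N^3 v_3 = 0 but N^2 v_3 ≠ 0; then v_{j-1} := N · v_j for j = 3, …, 2.

Pick v_3 = (1, 0, 0, 0)ᵀ.
Then v_2 = N · v_3 = (0, 1, -1, 1)ᵀ.
Then v_1 = N · v_2 = (-1, 0, 1, -1)ᵀ.

Sanity check: (A − (-3)·I) v_1 = (0, 0, 0, 0)ᵀ = 0. ✓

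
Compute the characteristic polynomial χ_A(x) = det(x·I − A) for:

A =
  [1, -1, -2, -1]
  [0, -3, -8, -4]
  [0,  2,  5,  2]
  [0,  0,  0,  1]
x^4 - 4*x^3 + 6*x^2 - 4*x + 1

Expanding det(x·I − A) (e.g. by cofactor expansion or by noting that A is similar to its Jordan form J, which has the same characteristic polynomial as A) gives
  χ_A(x) = x^4 - 4*x^3 + 6*x^2 - 4*x + 1
which factors as (x - 1)^4. The eigenvalues (with algebraic multiplicities) are λ = 1 with multiplicity 4.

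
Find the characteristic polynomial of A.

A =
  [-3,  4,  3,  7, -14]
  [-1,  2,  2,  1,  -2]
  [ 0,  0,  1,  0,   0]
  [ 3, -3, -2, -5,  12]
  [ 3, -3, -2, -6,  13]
x^5 - 8*x^4 + 22*x^3 - 28*x^2 + 17*x - 4

Expanding det(x·I − A) (e.g. by cofactor expansion or by noting that A is similar to its Jordan form J, which has the same characteristic polynomial as A) gives
  χ_A(x) = x^5 - 8*x^4 + 22*x^3 - 28*x^2 + 17*x - 4
which factors as (x - 4)*(x - 1)^4. The eigenvalues (with algebraic multiplicities) are λ = 1 with multiplicity 4, λ = 4 with multiplicity 1.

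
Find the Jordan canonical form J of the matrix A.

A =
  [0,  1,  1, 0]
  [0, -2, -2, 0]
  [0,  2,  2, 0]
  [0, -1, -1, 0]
J_2(0) ⊕ J_1(0) ⊕ J_1(0)

The characteristic polynomial is
  det(x·I − A) = x^4

Eigenvalues and multiplicities (the geometric multiplicity of λ is n − rank(A − λI), which equals the number of Jordan blocks for λ):
  λ = 0: algebraic multiplicity = 4, geometric multiplicity = 3

Determining the block sizes for each eigenvalue:
  λ = 0: 3 blocks summing to 4 forces exactly one block of size 2 and the rest size 1 → block sizes [2, 1, 1]

Assembling the blocks gives a Jordan form
J =
  [0, 1, 0, 0]
  [0, 0, 0, 0]
  [0, 0, 0, 0]
  [0, 0, 0, 0]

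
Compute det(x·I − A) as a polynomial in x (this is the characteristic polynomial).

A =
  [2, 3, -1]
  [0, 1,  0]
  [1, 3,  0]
x^3 - 3*x^2 + 3*x - 1

Expanding det(x·I − A) (e.g. by cofactor expansion or by noting that A is similar to its Jordan form J, which has the same characteristic polynomial as A) gives
  χ_A(x) = x^3 - 3*x^2 + 3*x - 1
which factors as (x - 1)^3. The eigenvalues (with algebraic multiplicities) are λ = 1 with multiplicity 3.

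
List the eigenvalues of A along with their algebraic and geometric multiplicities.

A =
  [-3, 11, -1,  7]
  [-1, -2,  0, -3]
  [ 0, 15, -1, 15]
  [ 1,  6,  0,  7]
λ = -1: alg = 3, geom = 1; λ = 4: alg = 1, geom = 1

Step 1 — factor the characteristic polynomial to read off the algebraic multiplicities:
  χ_A(x) = (x - 4)*(x + 1)^3

Step 2 — compute geometric multiplicities via the rank-nullity identity g(λ) = n − rank(A − λI):
  rank(A − (-1)·I) = 3, so dim ker(A − (-1)·I) = n − 3 = 1
  rank(A − (4)·I) = 3, so dim ker(A − (4)·I) = n − 3 = 1

Summary:
  λ = -1: algebraic multiplicity = 3, geometric multiplicity = 1
  λ = 4: algebraic multiplicity = 1, geometric multiplicity = 1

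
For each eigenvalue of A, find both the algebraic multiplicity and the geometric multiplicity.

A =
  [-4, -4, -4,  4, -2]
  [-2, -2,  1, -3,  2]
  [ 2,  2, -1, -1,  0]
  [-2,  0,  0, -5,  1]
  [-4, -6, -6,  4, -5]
λ = -4: alg = 2, geom = 2; λ = -3: alg = 3, geom = 1

Step 1 — factor the characteristic polynomial to read off the algebraic multiplicities:
  χ_A(x) = (x + 3)^3*(x + 4)^2

Step 2 — compute geometric multiplicities via the rank-nullity identity g(λ) = n − rank(A − λI):
  rank(A − (-4)·I) = 3, so dim ker(A − (-4)·I) = n − 3 = 2
  rank(A − (-3)·I) = 4, so dim ker(A − (-3)·I) = n − 4 = 1

Summary:
  λ = -4: algebraic multiplicity = 2, geometric multiplicity = 2
  λ = -3: algebraic multiplicity = 3, geometric multiplicity = 1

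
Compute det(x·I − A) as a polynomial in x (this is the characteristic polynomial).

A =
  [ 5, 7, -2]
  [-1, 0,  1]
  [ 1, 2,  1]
x^3 - 6*x^2 + 12*x - 8

Expanding det(x·I − A) (e.g. by cofactor expansion or by noting that A is similar to its Jordan form J, which has the same characteristic polynomial as A) gives
  χ_A(x) = x^3 - 6*x^2 + 12*x - 8
which factors as (x - 2)^3. The eigenvalues (with algebraic multiplicities) are λ = 2 with multiplicity 3.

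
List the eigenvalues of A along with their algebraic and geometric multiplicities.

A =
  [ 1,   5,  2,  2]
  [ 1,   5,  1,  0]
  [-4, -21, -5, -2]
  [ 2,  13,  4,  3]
λ = 1: alg = 4, geom = 2

Step 1 — factor the characteristic polynomial to read off the algebraic multiplicities:
  χ_A(x) = (x - 1)^4

Step 2 — compute geometric multiplicities via the rank-nullity identity g(λ) = n − rank(A − λI):
  rank(A − (1)·I) = 2, so dim ker(A − (1)·I) = n − 2 = 2

Summary:
  λ = 1: algebraic multiplicity = 4, geometric multiplicity = 2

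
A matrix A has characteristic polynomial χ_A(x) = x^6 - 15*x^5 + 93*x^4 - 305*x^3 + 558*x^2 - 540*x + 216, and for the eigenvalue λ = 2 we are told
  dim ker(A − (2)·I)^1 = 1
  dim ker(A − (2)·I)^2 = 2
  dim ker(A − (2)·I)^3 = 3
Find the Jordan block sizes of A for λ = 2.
Block sizes for λ = 2: [3]

From the dimensions of kernels of powers, the number of Jordan blocks of size at least j is d_j − d_{j−1} where d_j = dim ker(N^j) (with d_0 = 0). Computing the differences gives [1, 1, 1].
The number of blocks of size exactly k is (#blocks of size ≥ k) − (#blocks of size ≥ k + 1), so the partition is: 1 block(s) of size 3.
In nonincreasing order the block sizes are [3].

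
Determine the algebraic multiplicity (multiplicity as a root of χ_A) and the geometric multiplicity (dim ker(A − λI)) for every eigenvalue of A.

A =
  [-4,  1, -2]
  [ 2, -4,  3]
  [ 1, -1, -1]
λ = -3: alg = 3, geom = 1

Step 1 — factor the characteristic polynomial to read off the algebraic multiplicities:
  χ_A(x) = (x + 3)^3

Step 2 — compute geometric multiplicities via the rank-nullity identity g(λ) = n − rank(A − λI):
  rank(A − (-3)·I) = 2, so dim ker(A − (-3)·I) = n − 2 = 1

Summary:
  λ = -3: algebraic multiplicity = 3, geometric multiplicity = 1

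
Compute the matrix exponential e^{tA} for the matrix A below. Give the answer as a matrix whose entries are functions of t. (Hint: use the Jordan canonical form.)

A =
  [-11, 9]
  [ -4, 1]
e^{tA} =
  [-6*t*exp(-5*t) + exp(-5*t), 9*t*exp(-5*t)]
  [-4*t*exp(-5*t), 6*t*exp(-5*t) + exp(-5*t)]

Strategy: write A = P · J · P⁻¹ where J is a Jordan canonical form, so e^{tA} = P · e^{tJ} · P⁻¹, and e^{tJ} can be computed block-by-block.

A has Jordan form
J =
  [-5,  1]
  [ 0, -5]
(up to reordering of blocks).

Per-block formulas:
  For a 2×2 Jordan block J_2(-5): exp(t · J_2(-5)) = e^(-5t)·(I + t·N), where N is the 2×2 nilpotent shift.

After assembling e^{tJ} and conjugating by P, we get:

e^{tA} =
  [-6*t*exp(-5*t) + exp(-5*t), 9*t*exp(-5*t)]
  [-4*t*exp(-5*t), 6*t*exp(-5*t) + exp(-5*t)]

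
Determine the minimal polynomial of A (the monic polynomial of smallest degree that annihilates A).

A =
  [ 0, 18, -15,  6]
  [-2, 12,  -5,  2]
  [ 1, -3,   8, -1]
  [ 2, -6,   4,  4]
x^3 - 18*x^2 + 108*x - 216

The characteristic polynomial is χ_A(x) = (x - 6)^4, so the eigenvalues are known. The minimal polynomial is
  m_A(x) = Π_λ (x − λ)^{k_λ}
where k_λ is the size of the *largest* Jordan block for λ (equivalently, the smallest k with (A − λI)^k v = 0 for every generalised eigenvector v of λ).

  λ = 6: largest Jordan block has size 3, contributing (x − 6)^3

So m_A(x) = (x - 6)^3 = x^3 - 18*x^2 + 108*x - 216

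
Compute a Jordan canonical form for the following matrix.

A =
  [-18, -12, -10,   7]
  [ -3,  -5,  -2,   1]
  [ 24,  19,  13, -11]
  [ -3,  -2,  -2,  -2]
J_2(-3) ⊕ J_2(-3)

The characteristic polynomial is
  det(x·I − A) = x^4 + 12*x^3 + 54*x^2 + 108*x + 81 = (x + 3)^4

Eigenvalues and multiplicities (the geometric multiplicity of λ is n − rank(A − λI), which equals the number of Jordan blocks for λ):
  λ = -3: algebraic multiplicity = 4, geometric multiplicity = 2

Determining the block sizes for each eigenvalue:
  λ = -3: with am = 4 and gm = 2, the partition is not yet determined (e.g. several partitions of 4 into 2 parts exist). Let N = A − (-3)·I. Computing rank(N^1) = 2, rank(N^2) = 0; the number of blocks of size ≥ j is rank(N^{j−1}) − rank(N^j), giving [2, 2]. So we have 2 block(s) of size 2 → block sizes [2, 2]

Assembling the blocks gives a Jordan form
J =
  [-3,  1,  0,  0]
  [ 0, -3,  0,  0]
  [ 0,  0, -3,  1]
  [ 0,  0,  0, -3]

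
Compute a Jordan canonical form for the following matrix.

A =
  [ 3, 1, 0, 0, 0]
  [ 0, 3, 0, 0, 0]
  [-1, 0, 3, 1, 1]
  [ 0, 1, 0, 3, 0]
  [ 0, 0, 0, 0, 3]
J_2(3) ⊕ J_2(3) ⊕ J_1(3)

The characteristic polynomial is
  det(x·I − A) = x^5 - 15*x^4 + 90*x^3 - 270*x^2 + 405*x - 243 = (x - 3)^5

Eigenvalues and multiplicities (the geometric multiplicity of λ is n − rank(A − λI), which equals the number of Jordan blocks for λ):
  λ = 3: algebraic multiplicity = 5, geometric multiplicity = 3

Determining the block sizes for each eigenvalue:
  λ = 3: with am = 5 and gm = 3, the partition is not yet determined (e.g. several partitions of 5 into 3 parts exist). Let N = A − (3)·I. Computing rank(N^1) = 2, rank(N^2) = 0; the number of blocks of size ≥ j is rank(N^{j−1}) − rank(N^j), giving [3, 2]. So we have 2 block(s) of size 2, 1 block(s) of size 1 → block sizes [2, 2, 1]

Assembling the blocks gives a Jordan form
J =
  [3, 1, 0, 0, 0]
  [0, 3, 0, 0, 0]
  [0, 0, 3, 1, 0]
  [0, 0, 0, 3, 0]
  [0, 0, 0, 0, 3]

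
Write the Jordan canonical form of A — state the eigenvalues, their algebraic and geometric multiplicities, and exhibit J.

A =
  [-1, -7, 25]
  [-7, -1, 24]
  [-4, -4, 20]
J_3(6)

The characteristic polynomial is
  det(x·I − A) = x^3 - 18*x^2 + 108*x - 216 = (x - 6)^3

Eigenvalues and multiplicities (the geometric multiplicity of λ is n − rank(A − λI), which equals the number of Jordan blocks for λ):
  λ = 6: algebraic multiplicity = 3, geometric multiplicity = 1

Determining the block sizes for each eigenvalue:
  λ = 6: one block (gm = 1), so the single block has size am = 3 → block sizes [3]

Assembling the blocks gives a Jordan form
J =
  [6, 1, 0]
  [0, 6, 1]
  [0, 0, 6]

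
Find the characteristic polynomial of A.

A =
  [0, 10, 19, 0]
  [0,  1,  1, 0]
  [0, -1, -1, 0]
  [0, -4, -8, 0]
x^4

Expanding det(x·I − A) (e.g. by cofactor expansion or by noting that A is similar to its Jordan form J, which has the same characteristic polynomial as A) gives
  χ_A(x) = x^4
which factors as x^4. The eigenvalues (with algebraic multiplicities) are λ = 0 with multiplicity 4.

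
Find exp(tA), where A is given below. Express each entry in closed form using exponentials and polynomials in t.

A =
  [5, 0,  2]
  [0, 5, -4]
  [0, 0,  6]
e^{tA} =
  [exp(5*t), 0, 2*exp(6*t) - 2*exp(5*t)]
  [0, exp(5*t), -4*exp(6*t) + 4*exp(5*t)]
  [0, 0, exp(6*t)]

Strategy: write A = P · J · P⁻¹ where J is a Jordan canonical form, so e^{tA} = P · e^{tJ} · P⁻¹, and e^{tJ} can be computed block-by-block.

A has Jordan form
J =
  [5, 0, 0]
  [0, 5, 0]
  [0, 0, 6]
(up to reordering of blocks).

Per-block formulas:
  For a 1×1 block at λ = 6: exp(t · [6]) = [e^(6t)].
  For a 1×1 block at λ = 5: exp(t · [5]) = [e^(5t)].

After assembling e^{tJ} and conjugating by P, we get:

e^{tA} =
  [exp(5*t), 0, 2*exp(6*t) - 2*exp(5*t)]
  [0, exp(5*t), -4*exp(6*t) + 4*exp(5*t)]
  [0, 0, exp(6*t)]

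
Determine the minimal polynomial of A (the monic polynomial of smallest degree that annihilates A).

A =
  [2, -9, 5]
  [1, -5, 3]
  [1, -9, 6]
x^3 - 3*x^2 + 3*x - 1

The characteristic polynomial is χ_A(x) = (x - 1)^3, so the eigenvalues are known. The minimal polynomial is
  m_A(x) = Π_λ (x − λ)^{k_λ}
where k_λ is the size of the *largest* Jordan block for λ (equivalently, the smallest k with (A − λI)^k v = 0 for every generalised eigenvector v of λ).

  λ = 1: largest Jordan block has size 3, contributing (x − 1)^3

So m_A(x) = (x - 1)^3 = x^3 - 3*x^2 + 3*x - 1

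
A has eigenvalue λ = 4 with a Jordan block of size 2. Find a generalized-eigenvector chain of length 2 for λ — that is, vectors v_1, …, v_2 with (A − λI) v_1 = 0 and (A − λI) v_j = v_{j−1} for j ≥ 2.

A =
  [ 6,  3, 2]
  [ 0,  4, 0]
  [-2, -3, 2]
A Jordan chain for λ = 4 of length 2:
v_1 = (2, 0, -2)ᵀ
v_2 = (1, 0, 0)ᵀ

Let N = A − (4)·I. We want v_2 with N^2 v_2 = 0 but N^1 v_2 ≠ 0; then v_{j-1} := N · v_j for j = 2, …, 2.

Pick v_2 = (1, 0, 0)ᵀ.
Then v_1 = N · v_2 = (2, 0, -2)ᵀ.

Sanity check: (A − (4)·I) v_1 = (0, 0, 0)ᵀ = 0. ✓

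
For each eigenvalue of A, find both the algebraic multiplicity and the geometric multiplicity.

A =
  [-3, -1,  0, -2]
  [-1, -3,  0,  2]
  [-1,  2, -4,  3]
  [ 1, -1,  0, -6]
λ = -4: alg = 4, geom = 2

Step 1 — factor the characteristic polynomial to read off the algebraic multiplicities:
  χ_A(x) = (x + 4)^4

Step 2 — compute geometric multiplicities via the rank-nullity identity g(λ) = n − rank(A − λI):
  rank(A − (-4)·I) = 2, so dim ker(A − (-4)·I) = n − 2 = 2

Summary:
  λ = -4: algebraic multiplicity = 4, geometric multiplicity = 2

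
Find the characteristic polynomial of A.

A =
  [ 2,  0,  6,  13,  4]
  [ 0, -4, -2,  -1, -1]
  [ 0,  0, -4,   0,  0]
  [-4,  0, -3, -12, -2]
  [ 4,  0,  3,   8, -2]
x^5 + 20*x^4 + 160*x^3 + 640*x^2 + 1280*x + 1024

Expanding det(x·I − A) (e.g. by cofactor expansion or by noting that A is similar to its Jordan form J, which has the same characteristic polynomial as A) gives
  χ_A(x) = x^5 + 20*x^4 + 160*x^3 + 640*x^2 + 1280*x + 1024
which factors as (x + 4)^5. The eigenvalues (with algebraic multiplicities) are λ = -4 with multiplicity 5.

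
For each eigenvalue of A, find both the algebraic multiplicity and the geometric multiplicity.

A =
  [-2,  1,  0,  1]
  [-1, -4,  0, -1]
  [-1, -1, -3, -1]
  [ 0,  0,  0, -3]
λ = -3: alg = 4, geom = 3

Step 1 — factor the characteristic polynomial to read off the algebraic multiplicities:
  χ_A(x) = (x + 3)^4

Step 2 — compute geometric multiplicities via the rank-nullity identity g(λ) = n − rank(A − λI):
  rank(A − (-3)·I) = 1, so dim ker(A − (-3)·I) = n − 1 = 3

Summary:
  λ = -3: algebraic multiplicity = 4, geometric multiplicity = 3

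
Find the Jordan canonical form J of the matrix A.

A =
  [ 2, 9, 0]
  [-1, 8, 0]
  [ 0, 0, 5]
J_2(5) ⊕ J_1(5)

The characteristic polynomial is
  det(x·I − A) = x^3 - 15*x^2 + 75*x - 125 = (x - 5)^3

Eigenvalues and multiplicities (the geometric multiplicity of λ is n − rank(A − λI), which equals the number of Jordan blocks for λ):
  λ = 5: algebraic multiplicity = 3, geometric multiplicity = 2

Determining the block sizes for each eigenvalue:
  λ = 5: 2 blocks summing to 3 forces exactly one block of size 2 and the rest size 1 → block sizes [2, 1]

Assembling the blocks gives a Jordan form
J =
  [5, 1, 0]
  [0, 5, 0]
  [0, 0, 5]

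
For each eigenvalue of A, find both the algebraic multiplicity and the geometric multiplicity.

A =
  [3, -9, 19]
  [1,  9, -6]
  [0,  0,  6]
λ = 6: alg = 3, geom = 1

Step 1 — factor the characteristic polynomial to read off the algebraic multiplicities:
  χ_A(x) = (x - 6)^3

Step 2 — compute geometric multiplicities via the rank-nullity identity g(λ) = n − rank(A − λI):
  rank(A − (6)·I) = 2, so dim ker(A − (6)·I) = n − 2 = 1

Summary:
  λ = 6: algebraic multiplicity = 3, geometric multiplicity = 1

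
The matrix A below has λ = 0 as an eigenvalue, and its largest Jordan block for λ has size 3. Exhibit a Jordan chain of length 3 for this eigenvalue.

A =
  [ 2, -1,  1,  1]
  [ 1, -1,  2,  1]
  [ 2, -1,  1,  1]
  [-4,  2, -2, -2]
A Jordan chain for λ = 0 of length 3:
v_1 = (1, 1, 1, -2)ᵀ
v_2 = (2, 1, 2, -4)ᵀ
v_3 = (1, 0, 0, 0)ᵀ

Let N = A − (0)·I. We want v_3 with N^3 v_3 = 0 but N^2 v_3 ≠ 0; then v_{j-1} := N · v_j for j = 3, …, 2.

Pick v_3 = (1, 0, 0, 0)ᵀ.
Then v_2 = N · v_3 = (2, 1, 2, -4)ᵀ.
Then v_1 = N · v_2 = (1, 1, 1, -2)ᵀ.

Sanity check: (A − (0)·I) v_1 = (0, 0, 0, 0)ᵀ = 0. ✓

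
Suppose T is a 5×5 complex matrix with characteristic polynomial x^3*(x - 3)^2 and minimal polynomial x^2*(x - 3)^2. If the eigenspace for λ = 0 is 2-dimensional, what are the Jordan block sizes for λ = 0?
Block sizes for λ = 0: [2, 1]

Step 1 — from the characteristic polynomial, algebraic multiplicity of λ = 0 is 3. From dim ker(T − (0)·I) = 2, there are exactly 2 Jordan blocks for λ = 0.
Step 2 — from the minimal polynomial, the factor (x − 0)^2 tells us the largest block for λ = 0 has size 2.
Step 3 — with total size 3, 2 blocks, and largest block 2, the block sizes (in nonincreasing order) are [2, 1].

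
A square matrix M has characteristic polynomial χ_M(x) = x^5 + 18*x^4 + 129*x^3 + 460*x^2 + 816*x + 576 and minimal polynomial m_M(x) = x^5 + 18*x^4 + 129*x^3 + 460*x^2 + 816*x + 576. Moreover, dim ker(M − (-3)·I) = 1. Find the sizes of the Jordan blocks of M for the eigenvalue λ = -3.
Block sizes for λ = -3: [2]

Step 1 — from the characteristic polynomial, algebraic multiplicity of λ = -3 is 2. From dim ker(M − (-3)·I) = 1, there are exactly 1 Jordan blocks for λ = -3.
Step 2 — from the minimal polynomial, the factor (x + 3)^2 tells us the largest block for λ = -3 has size 2.
Step 3 — with total size 2, 1 blocks, and largest block 2, the block sizes (in nonincreasing order) are [2].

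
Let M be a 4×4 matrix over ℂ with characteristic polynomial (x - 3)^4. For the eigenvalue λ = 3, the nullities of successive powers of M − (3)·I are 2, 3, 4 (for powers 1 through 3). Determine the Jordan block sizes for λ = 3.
Block sizes for λ = 3: [3, 1]

From the dimensions of kernels of powers, the number of Jordan blocks of size at least j is d_j − d_{j−1} where d_j = dim ker(N^j) (with d_0 = 0). Computing the differences gives [2, 1, 1].
The number of blocks of size exactly k is (#blocks of size ≥ k) − (#blocks of size ≥ k + 1), so the partition is: 1 block(s) of size 1, 1 block(s) of size 3.
In nonincreasing order the block sizes are [3, 1].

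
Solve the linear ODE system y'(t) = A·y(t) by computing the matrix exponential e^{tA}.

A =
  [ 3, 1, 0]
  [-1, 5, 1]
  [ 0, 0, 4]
e^{tA} =
  [-t*exp(4*t) + exp(4*t), t*exp(4*t), t^2*exp(4*t)/2]
  [-t*exp(4*t), t*exp(4*t) + exp(4*t), t^2*exp(4*t)/2 + t*exp(4*t)]
  [0, 0, exp(4*t)]

Strategy: write A = P · J · P⁻¹ where J is a Jordan canonical form, so e^{tA} = P · e^{tJ} · P⁻¹, and e^{tJ} can be computed block-by-block.

A has Jordan form
J =
  [4, 1, 0]
  [0, 4, 1]
  [0, 0, 4]
(up to reordering of blocks).

Per-block formulas:
  For a 3×3 Jordan block J_3(4): exp(t · J_3(4)) = e^(4t)·(I + t·N + (t^2/2)·N^2), where N is the 3×3 nilpotent shift.

After assembling e^{tJ} and conjugating by P, we get:

e^{tA} =
  [-t*exp(4*t) + exp(4*t), t*exp(4*t), t^2*exp(4*t)/2]
  [-t*exp(4*t), t*exp(4*t) + exp(4*t), t^2*exp(4*t)/2 + t*exp(4*t)]
  [0, 0, exp(4*t)]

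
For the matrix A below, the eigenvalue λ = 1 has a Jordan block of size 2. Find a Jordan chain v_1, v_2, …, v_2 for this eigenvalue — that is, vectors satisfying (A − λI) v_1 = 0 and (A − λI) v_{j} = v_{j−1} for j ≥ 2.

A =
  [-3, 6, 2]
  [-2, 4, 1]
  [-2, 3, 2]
A Jordan chain for λ = 1 of length 2:
v_1 = (-4, -2, -2)ᵀ
v_2 = (1, 0, 0)ᵀ

Let N = A − (1)·I. We want v_2 with N^2 v_2 = 0 but N^1 v_2 ≠ 0; then v_{j-1} := N · v_j for j = 2, …, 2.

Pick v_2 = (1, 0, 0)ᵀ.
Then v_1 = N · v_2 = (-4, -2, -2)ᵀ.

Sanity check: (A − (1)·I) v_1 = (0, 0, 0)ᵀ = 0. ✓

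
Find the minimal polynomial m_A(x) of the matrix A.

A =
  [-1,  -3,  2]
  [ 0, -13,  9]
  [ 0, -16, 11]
x^3 + 3*x^2 + 3*x + 1

The characteristic polynomial is χ_A(x) = (x + 1)^3, so the eigenvalues are known. The minimal polynomial is
  m_A(x) = Π_λ (x − λ)^{k_λ}
where k_λ is the size of the *largest* Jordan block for λ (equivalently, the smallest k with (A − λI)^k v = 0 for every generalised eigenvector v of λ).

  λ = -1: largest Jordan block has size 3, contributing (x + 1)^3

So m_A(x) = (x + 1)^3 = x^3 + 3*x^2 + 3*x + 1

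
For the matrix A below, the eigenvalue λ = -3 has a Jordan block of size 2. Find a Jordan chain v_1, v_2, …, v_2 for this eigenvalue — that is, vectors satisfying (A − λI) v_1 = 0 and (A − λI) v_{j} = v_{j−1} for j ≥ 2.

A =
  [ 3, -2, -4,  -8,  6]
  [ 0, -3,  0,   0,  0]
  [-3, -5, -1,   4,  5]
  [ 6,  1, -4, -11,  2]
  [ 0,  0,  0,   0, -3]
A Jordan chain for λ = -3 of length 2:
v_1 = (6, 0, -3, 6, 0)ᵀ
v_2 = (1, 0, 0, 0, 0)ᵀ

Let N = A − (-3)·I. We want v_2 with N^2 v_2 = 0 but N^1 v_2 ≠ 0; then v_{j-1} := N · v_j for j = 2, …, 2.

Pick v_2 = (1, 0, 0, 0, 0)ᵀ.
Then v_1 = N · v_2 = (6, 0, -3, 6, 0)ᵀ.

Sanity check: (A − (-3)·I) v_1 = (0, 0, 0, 0, 0)ᵀ = 0. ✓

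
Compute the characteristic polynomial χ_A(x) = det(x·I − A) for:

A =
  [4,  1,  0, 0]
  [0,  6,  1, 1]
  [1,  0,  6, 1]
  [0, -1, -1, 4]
x^4 - 20*x^3 + 150*x^2 - 500*x + 625

Expanding det(x·I − A) (e.g. by cofactor expansion or by noting that A is similar to its Jordan form J, which has the same characteristic polynomial as A) gives
  χ_A(x) = x^4 - 20*x^3 + 150*x^2 - 500*x + 625
which factors as (x - 5)^4. The eigenvalues (with algebraic multiplicities) are λ = 5 with multiplicity 4.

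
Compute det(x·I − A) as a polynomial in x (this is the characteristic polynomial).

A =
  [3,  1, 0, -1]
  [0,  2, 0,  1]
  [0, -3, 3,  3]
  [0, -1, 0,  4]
x^4 - 12*x^3 + 54*x^2 - 108*x + 81

Expanding det(x·I − A) (e.g. by cofactor expansion or by noting that A is similar to its Jordan form J, which has the same characteristic polynomial as A) gives
  χ_A(x) = x^4 - 12*x^3 + 54*x^2 - 108*x + 81
which factors as (x - 3)^4. The eigenvalues (with algebraic multiplicities) are λ = 3 with multiplicity 4.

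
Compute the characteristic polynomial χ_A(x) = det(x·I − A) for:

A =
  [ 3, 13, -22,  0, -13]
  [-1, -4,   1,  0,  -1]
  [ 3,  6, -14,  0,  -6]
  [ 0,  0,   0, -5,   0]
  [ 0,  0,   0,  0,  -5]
x^5 + 25*x^4 + 250*x^3 + 1250*x^2 + 3125*x + 3125

Expanding det(x·I − A) (e.g. by cofactor expansion or by noting that A is similar to its Jordan form J, which has the same characteristic polynomial as A) gives
  χ_A(x) = x^5 + 25*x^4 + 250*x^3 + 1250*x^2 + 3125*x + 3125
which factors as (x + 5)^5. The eigenvalues (with algebraic multiplicities) are λ = -5 with multiplicity 5.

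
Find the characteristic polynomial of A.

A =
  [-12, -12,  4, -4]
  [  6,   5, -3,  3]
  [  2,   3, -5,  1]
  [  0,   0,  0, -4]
x^4 + 16*x^3 + 96*x^2 + 256*x + 256

Expanding det(x·I − A) (e.g. by cofactor expansion or by noting that A is similar to its Jordan form J, which has the same characteristic polynomial as A) gives
  χ_A(x) = x^4 + 16*x^3 + 96*x^2 + 256*x + 256
which factors as (x + 4)^4. The eigenvalues (with algebraic multiplicities) are λ = -4 with multiplicity 4.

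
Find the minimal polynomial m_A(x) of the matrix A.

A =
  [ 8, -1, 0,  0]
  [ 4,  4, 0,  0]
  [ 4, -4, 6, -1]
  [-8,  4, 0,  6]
x^2 - 12*x + 36

The characteristic polynomial is χ_A(x) = (x - 6)^4, so the eigenvalues are known. The minimal polynomial is
  m_A(x) = Π_λ (x − λ)^{k_λ}
where k_λ is the size of the *largest* Jordan block for λ (equivalently, the smallest k with (A − λI)^k v = 0 for every generalised eigenvector v of λ).

  λ = 6: largest Jordan block has size 2, contributing (x − 6)^2

So m_A(x) = (x - 6)^2 = x^2 - 12*x + 36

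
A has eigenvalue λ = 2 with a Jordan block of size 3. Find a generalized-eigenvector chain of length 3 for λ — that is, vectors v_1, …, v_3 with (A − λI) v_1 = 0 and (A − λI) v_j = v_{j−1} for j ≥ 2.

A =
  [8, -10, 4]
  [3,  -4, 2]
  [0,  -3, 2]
A Jordan chain for λ = 2 of length 3:
v_1 = (6, 0, -9)ᵀ
v_2 = (6, 3, 0)ᵀ
v_3 = (1, 0, 0)ᵀ

Let N = A − (2)·I. We want v_3 with N^3 v_3 = 0 but N^2 v_3 ≠ 0; then v_{j-1} := N · v_j for j = 3, …, 2.

Pick v_3 = (1, 0, 0)ᵀ.
Then v_2 = N · v_3 = (6, 3, 0)ᵀ.
Then v_1 = N · v_2 = (6, 0, -9)ᵀ.

Sanity check: (A − (2)·I) v_1 = (0, 0, 0)ᵀ = 0. ✓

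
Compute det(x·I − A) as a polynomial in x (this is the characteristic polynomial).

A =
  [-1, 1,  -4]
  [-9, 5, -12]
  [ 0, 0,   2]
x^3 - 6*x^2 + 12*x - 8

Expanding det(x·I − A) (e.g. by cofactor expansion or by noting that A is similar to its Jordan form J, which has the same characteristic polynomial as A) gives
  χ_A(x) = x^3 - 6*x^2 + 12*x - 8
which factors as (x - 2)^3. The eigenvalues (with algebraic multiplicities) are λ = 2 with multiplicity 3.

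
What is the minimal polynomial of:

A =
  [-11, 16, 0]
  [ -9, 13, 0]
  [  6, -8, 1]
x^2 - 2*x + 1

The characteristic polynomial is χ_A(x) = (x - 1)^3, so the eigenvalues are known. The minimal polynomial is
  m_A(x) = Π_λ (x − λ)^{k_λ}
where k_λ is the size of the *largest* Jordan block for λ (equivalently, the smallest k with (A − λI)^k v = 0 for every generalised eigenvector v of λ).

  λ = 1: largest Jordan block has size 2, contributing (x − 1)^2

So m_A(x) = (x - 1)^2 = x^2 - 2*x + 1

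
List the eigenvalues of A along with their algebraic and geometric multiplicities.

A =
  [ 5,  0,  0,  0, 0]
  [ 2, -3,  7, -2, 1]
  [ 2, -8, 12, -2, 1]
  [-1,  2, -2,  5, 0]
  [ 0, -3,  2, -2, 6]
λ = 5: alg = 5, geom = 2

Step 1 — factor the characteristic polynomial to read off the algebraic multiplicities:
  χ_A(x) = (x - 5)^5

Step 2 — compute geometric multiplicities via the rank-nullity identity g(λ) = n − rank(A − λI):
  rank(A − (5)·I) = 3, so dim ker(A − (5)·I) = n − 3 = 2

Summary:
  λ = 5: algebraic multiplicity = 5, geometric multiplicity = 2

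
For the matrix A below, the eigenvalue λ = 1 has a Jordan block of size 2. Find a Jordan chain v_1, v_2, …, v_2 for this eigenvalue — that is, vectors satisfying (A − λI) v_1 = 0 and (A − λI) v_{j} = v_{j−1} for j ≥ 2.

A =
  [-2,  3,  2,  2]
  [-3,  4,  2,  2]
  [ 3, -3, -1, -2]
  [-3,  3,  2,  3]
A Jordan chain for λ = 1 of length 2:
v_1 = (-3, -3, 3, -3)ᵀ
v_2 = (1, 0, 0, 0)ᵀ

Let N = A − (1)·I. We want v_2 with N^2 v_2 = 0 but N^1 v_2 ≠ 0; then v_{j-1} := N · v_j for j = 2, …, 2.

Pick v_2 = (1, 0, 0, 0)ᵀ.
Then v_1 = N · v_2 = (-3, -3, 3, -3)ᵀ.

Sanity check: (A − (1)·I) v_1 = (0, 0, 0, 0)ᵀ = 0. ✓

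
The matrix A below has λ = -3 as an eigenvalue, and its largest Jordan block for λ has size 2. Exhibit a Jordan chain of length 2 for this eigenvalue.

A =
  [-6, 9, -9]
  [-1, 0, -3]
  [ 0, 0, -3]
A Jordan chain for λ = -3 of length 2:
v_1 = (-3, -1, 0)ᵀ
v_2 = (1, 0, 0)ᵀ

Let N = A − (-3)·I. We want v_2 with N^2 v_2 = 0 but N^1 v_2 ≠ 0; then v_{j-1} := N · v_j for j = 2, …, 2.

Pick v_2 = (1, 0, 0)ᵀ.
Then v_1 = N · v_2 = (-3, -1, 0)ᵀ.

Sanity check: (A − (-3)·I) v_1 = (0, 0, 0)ᵀ = 0. ✓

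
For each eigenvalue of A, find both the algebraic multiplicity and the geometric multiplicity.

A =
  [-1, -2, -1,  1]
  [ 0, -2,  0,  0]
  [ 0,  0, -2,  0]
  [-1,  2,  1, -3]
λ = -2: alg = 4, geom = 3

Step 1 — factor the characteristic polynomial to read off the algebraic multiplicities:
  χ_A(x) = (x + 2)^4

Step 2 — compute geometric multiplicities via the rank-nullity identity g(λ) = n − rank(A − λI):
  rank(A − (-2)·I) = 1, so dim ker(A − (-2)·I) = n − 1 = 3

Summary:
  λ = -2: algebraic multiplicity = 4, geometric multiplicity = 3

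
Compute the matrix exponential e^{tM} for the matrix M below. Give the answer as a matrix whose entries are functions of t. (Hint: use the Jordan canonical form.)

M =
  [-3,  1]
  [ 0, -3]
e^{tM} =
  [exp(-3*t), t*exp(-3*t)]
  [0, exp(-3*t)]

Strategy: write M = P · J · P⁻¹ where J is a Jordan canonical form, so e^{tM} = P · e^{tJ} · P⁻¹, and e^{tJ} can be computed block-by-block.

M has Jordan form
J =
  [-3,  1]
  [ 0, -3]
(up to reordering of blocks).

Per-block formulas:
  For a 2×2 Jordan block J_2(-3): exp(t · J_2(-3)) = e^(-3t)·(I + t·N), where N is the 2×2 nilpotent shift.

After assembling e^{tJ} and conjugating by P, we get:

e^{tM} =
  [exp(-3*t), t*exp(-3*t)]
  [0, exp(-3*t)]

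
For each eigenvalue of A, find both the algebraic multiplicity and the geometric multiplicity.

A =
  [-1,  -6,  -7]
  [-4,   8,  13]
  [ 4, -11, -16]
λ = -3: alg = 3, geom = 1

Step 1 — factor the characteristic polynomial to read off the algebraic multiplicities:
  χ_A(x) = (x + 3)^3

Step 2 — compute geometric multiplicities via the rank-nullity identity g(λ) = n − rank(A − λI):
  rank(A − (-3)·I) = 2, so dim ker(A − (-3)·I) = n − 2 = 1

Summary:
  λ = -3: algebraic multiplicity = 3, geometric multiplicity = 1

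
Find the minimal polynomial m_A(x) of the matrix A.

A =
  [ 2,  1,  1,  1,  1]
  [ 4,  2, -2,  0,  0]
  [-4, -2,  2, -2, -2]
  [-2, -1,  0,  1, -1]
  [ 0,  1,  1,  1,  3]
x^3 - 6*x^2 + 12*x - 8

The characteristic polynomial is χ_A(x) = (x - 2)^5, so the eigenvalues are known. The minimal polynomial is
  m_A(x) = Π_λ (x − λ)^{k_λ}
where k_λ is the size of the *largest* Jordan block for λ (equivalently, the smallest k with (A − λI)^k v = 0 for every generalised eigenvector v of λ).

  λ = 2: largest Jordan block has size 3, contributing (x − 2)^3

So m_A(x) = (x - 2)^3 = x^3 - 6*x^2 + 12*x - 8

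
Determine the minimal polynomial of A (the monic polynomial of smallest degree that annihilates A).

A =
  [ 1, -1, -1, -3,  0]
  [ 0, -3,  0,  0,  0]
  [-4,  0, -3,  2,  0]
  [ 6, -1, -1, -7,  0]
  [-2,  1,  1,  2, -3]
x^3 + 9*x^2 + 27*x + 27

The characteristic polynomial is χ_A(x) = (x + 3)^5, so the eigenvalues are known. The minimal polynomial is
  m_A(x) = Π_λ (x − λ)^{k_λ}
where k_λ is the size of the *largest* Jordan block for λ (equivalently, the smallest k with (A − λI)^k v = 0 for every generalised eigenvector v of λ).

  λ = -3: largest Jordan block has size 3, contributing (x + 3)^3

So m_A(x) = (x + 3)^3 = x^3 + 9*x^2 + 27*x + 27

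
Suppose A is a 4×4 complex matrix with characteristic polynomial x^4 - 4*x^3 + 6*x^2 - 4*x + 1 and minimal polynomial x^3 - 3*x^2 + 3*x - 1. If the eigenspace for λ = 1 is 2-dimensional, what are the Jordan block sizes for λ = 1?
Block sizes for λ = 1: [3, 1]

Step 1 — from the characteristic polynomial, algebraic multiplicity of λ = 1 is 4. From dim ker(A − (1)·I) = 2, there are exactly 2 Jordan blocks for λ = 1.
Step 2 — from the minimal polynomial, the factor (x − 1)^3 tells us the largest block for λ = 1 has size 3.
Step 3 — with total size 4, 2 blocks, and largest block 3, the block sizes (in nonincreasing order) are [3, 1].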